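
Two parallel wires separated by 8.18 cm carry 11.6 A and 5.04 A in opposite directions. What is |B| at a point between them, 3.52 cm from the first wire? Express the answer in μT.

Each long wire gives B = μ₀I/(2πd). Distances are d₁ = 0.0352 m and d₂ = 0.0466 m.
B₁ = 6.59×10⁻⁵ T, B₂ = 2.16×10⁻⁵ T.
Between antiparallel currents both contributions point the same way, so they add. B = B₁ + B₂ = 6.59×10⁻⁵ + 2.16×10⁻⁵ = 8.75×10⁻⁵ T.

B ≈ 87.5 μT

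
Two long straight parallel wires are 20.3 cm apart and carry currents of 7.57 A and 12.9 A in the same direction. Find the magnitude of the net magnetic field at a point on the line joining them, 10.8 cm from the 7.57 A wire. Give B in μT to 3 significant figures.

Each long wire gives B = μ₀I/(2πd). Distances are d₁ = 0.108 m and d₂ = 0.095 m.
B₁ = 1.40×10⁻⁵ T, B₂ = 2.72×10⁻⁵ T.
Between parallel currents the two contributions point in opposite directions, so they subtract. B = |B₁ − B₂| = |1.40×10⁻⁵ − 2.72×10⁻⁵| = 1.31×10⁻⁵ T.

B ≈ 13.1 μT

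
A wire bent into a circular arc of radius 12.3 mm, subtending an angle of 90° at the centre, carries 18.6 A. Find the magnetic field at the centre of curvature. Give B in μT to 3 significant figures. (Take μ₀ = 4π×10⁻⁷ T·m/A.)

The Biot–Savart field of a circular arc at its centre is B = μ₀Iφ/(4πR), with φ = 1.571 rad.
B = (4π×10⁻⁷ × 18.6 × 1.571) / (4π × 0.0123) = 2.38×10⁻⁴ T.

B ≈ 238 μT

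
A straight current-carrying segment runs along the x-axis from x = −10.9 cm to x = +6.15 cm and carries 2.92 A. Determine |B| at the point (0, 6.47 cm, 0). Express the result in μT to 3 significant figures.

For a finite straight segment, B = (μ₀I/4πd)(sinθ₁ + sinθ₂), where θ₁, θ₂ are the angles from the perpendicular to each end.
The perpendicular distance is d = 0.0647 m; the end-offsets along the wire are a = 0.109 m and b = 0.0615 m.
sinθ₁ = 0.109/√(0.109²+0.0647²) = 0.8599; sinθ₂ = 0.0615/√(0.0615²+0.0647²) = 0.6890.
B = (4π×10⁻⁷ × 2.92) / (4π × 0.0647) × (0.8599 + 0.6890) = 6.99×10⁻⁶ T.

B ≈ 6.99 μT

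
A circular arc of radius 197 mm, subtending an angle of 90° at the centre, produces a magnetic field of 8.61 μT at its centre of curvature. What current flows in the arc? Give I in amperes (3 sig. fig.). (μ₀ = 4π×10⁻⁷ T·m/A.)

I ≈ 10.8 A

For a circular arc, B = μ₀Iφ/(4πR) with φ in radians; here φ = 1.571 rad.
So I = 4πRB/(μ₀φ) = 4π × 0.197 × 8.61×10⁻⁶ / (4π×10⁻⁷ × 1.571) = 10.8 A.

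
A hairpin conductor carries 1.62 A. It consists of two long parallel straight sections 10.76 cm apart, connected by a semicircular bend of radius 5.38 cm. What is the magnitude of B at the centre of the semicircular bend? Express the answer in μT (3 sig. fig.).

The semicircular arc contributes B_arc = μ₀I·π/(4πR) = μ₀I/(4R) = 9.46×10⁻⁶ T.
Each semi-infinite lead is at perpendicular distance R = 0.0538 m from the centre, with the perpendicular foot at its near end, so it contributes μ₀I/(4πR); both point the same way, together 6.02×10⁻⁶ T.
Arc and leads all point the same direction: B = 9.46×10⁻⁶ + 6.02×10⁻⁶ = 1.55×10⁻⁵ T.

B ≈ 15.5 μT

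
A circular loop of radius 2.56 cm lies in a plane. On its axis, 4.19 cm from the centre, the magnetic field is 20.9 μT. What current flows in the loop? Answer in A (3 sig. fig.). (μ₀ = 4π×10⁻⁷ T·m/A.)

On the axis of a loop, B = μ₀IR²/[2(R²+z²)^(3/2)], so I = 2B(R²+z²)^(3/2)/(μ₀R²).
R² + z² = 0.0006554 + 0.001756 = 0.002411 m²; raised to 3/2 gives 1.18×10⁻⁴ m³.
I = 2 × 2.09×10⁻⁵ × 1.18×10⁻⁴ / (1.26×10⁻⁶ × 0.0006554) = 6.01 A.

I ≈ 6.01 A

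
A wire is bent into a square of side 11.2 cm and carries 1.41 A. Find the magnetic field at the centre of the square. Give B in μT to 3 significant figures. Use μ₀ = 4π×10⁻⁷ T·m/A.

Each side is a finite straight segment at perpendicular distance d = a/(2 tan(π/4)) = 0.056 m from the centre, with end-angles ±π/4.
One side contributes B₁ = (μ₀I/4πd)·2 sin(π/4) = 3.56×10⁻⁶ T.
All 4 sides add in the same direction: B = 4 × 3.56×10⁻⁶ = 1.42×10⁻⁵ T.

B ≈ 14.2 μT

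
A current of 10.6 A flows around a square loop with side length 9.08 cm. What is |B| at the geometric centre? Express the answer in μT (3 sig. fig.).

Each side is a finite straight segment at perpendicular distance d = a/(2 tan(π/4)) = 0.0454 m from the centre, with end-angles ±π/4.
One side contributes B₁ = (μ₀I/4πd)·2 sin(π/4) = 3.30×10⁻⁵ T.
All 4 sides add in the same direction: B = 4 × 3.30×10⁻⁵ = 1.32×10⁻⁴ T.

B ≈ 132 μT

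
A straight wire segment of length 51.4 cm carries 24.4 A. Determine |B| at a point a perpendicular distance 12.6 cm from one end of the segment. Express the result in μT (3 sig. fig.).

For a finite straight segment, B = (μ₀I/4πd)(sinθ₁ + sinθ₂), where θ₁, θ₂ are the angles from the perpendicular to each end.
The perpendicular foot is at one end, so the two end-offsets along the wire are 0 and L = 0.514 m.
sinθ₁ = 0/√(0²+0.126²) = 0.0000; sinθ₂ = 0.514/√(0.514²+0.126²) = 0.9712.
B = (4π×10⁻⁷ × 24.4) / (4π × 0.126) × (0.0000 + 0.9712) = 1.88×10⁻⁵ T.

B ≈ 18.8 μT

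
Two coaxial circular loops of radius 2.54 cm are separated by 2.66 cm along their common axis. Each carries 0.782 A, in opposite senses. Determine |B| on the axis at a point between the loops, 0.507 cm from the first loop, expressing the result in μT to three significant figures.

B ≈ 9.66 μT

Each loop contributes B = μ₀IR²/[2(R²+z²)^(3/2)] on the axis, with z measured from that loop.
Loop 1 (z = 0.00507 m): B₁ = 1.82×10⁻⁵ T. Loop 2 (z = 0.02153 m): B₂ = 8.59×10⁻⁶ T.
The fields oppose: B = |B₁ − B₂| = 9.66×10⁻⁶ T.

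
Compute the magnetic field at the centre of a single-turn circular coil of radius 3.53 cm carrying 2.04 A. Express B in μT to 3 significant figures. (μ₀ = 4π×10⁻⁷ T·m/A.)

At the centre of a circular loop the Biot–Savart law gives B = μ₀I/(2R).
B = (4π×10⁻⁷ × 2.04) / (2 × 0.0353) = 3.63×10⁻⁵ T.

B ≈ 36.3 μT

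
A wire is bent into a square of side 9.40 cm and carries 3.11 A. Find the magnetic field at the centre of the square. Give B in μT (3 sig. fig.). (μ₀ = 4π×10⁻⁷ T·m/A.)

B ≈ 37.4 μT

Each side is a finite straight segment at perpendicular distance d = a/(2 tan(π/4)) = 0.047 m from the centre, with end-angles ±π/4.
One side contributes B₁ = (μ₀I/4πd)·2 sin(π/4) = 9.36×10⁻⁶ T.
All 4 sides add in the same direction: B = 4 × 9.36×10⁻⁶ = 3.74×10⁻⁵ T.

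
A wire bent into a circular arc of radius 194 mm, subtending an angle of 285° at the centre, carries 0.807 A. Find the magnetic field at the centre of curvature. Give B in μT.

B ≈ 2.07 μT

The Biot–Savart field of a circular arc at its centre is B = μ₀Iφ/(4πR), with φ = 4.974 rad.
B = (4π×10⁻⁷ × 0.807 × 4.974) / (4π × 0.194) = 2.07×10⁻⁶ T.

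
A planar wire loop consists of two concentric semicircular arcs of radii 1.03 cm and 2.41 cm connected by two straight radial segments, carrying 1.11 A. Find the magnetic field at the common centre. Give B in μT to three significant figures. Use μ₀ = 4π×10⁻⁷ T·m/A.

The radial connectors point toward the centre, so dl × r̂ = 0 and they contribute nothing.
Each semicircle gives μ₀I/(4R): inner arc 3.39×10⁻⁵ T, outer arc 1.45×10⁻⁵ T.
The two arcs carry current in opposite angular senses, so their fields oppose: B = |3.39×10⁻⁵ − 1.45×10⁻⁵| = 1.94×10⁻⁵ T.

B ≈ 19.4 μT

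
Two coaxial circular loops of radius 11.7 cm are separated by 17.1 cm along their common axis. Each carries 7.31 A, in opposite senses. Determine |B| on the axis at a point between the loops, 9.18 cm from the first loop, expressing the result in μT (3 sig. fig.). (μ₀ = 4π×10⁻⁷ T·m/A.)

B ≈ 3.18 μT

Each loop contributes B = μ₀IR²/[2(R²+z²)^(3/2)] on the axis, with z measured from that loop.
Loop 1 (z = 0.0918 m): B₁ = 1.91×10⁻⁵ T. Loop 2 (z = 0.0792 m): B₂ = 2.23×10⁻⁵ T.
The fields oppose: B = |B₁ − B₂| = 3.18×10⁻⁶ T.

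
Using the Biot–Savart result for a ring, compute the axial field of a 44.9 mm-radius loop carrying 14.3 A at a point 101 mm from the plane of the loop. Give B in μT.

On the axis of a circular loop, B = μ₀IR² / [2(R²+z²)^(3/2)].
R² + z² = (0.0449)² + (0.101)² = 0.01222 m², and (R²+z²)^(3/2) = 1.35×10⁻³ m³.
B = (4π×10⁻⁷ × 14.3 × 0.002016) / (2 × 1.35×10⁻³) = 1.34×10⁻⁵ T.

B ≈ 13.4 μT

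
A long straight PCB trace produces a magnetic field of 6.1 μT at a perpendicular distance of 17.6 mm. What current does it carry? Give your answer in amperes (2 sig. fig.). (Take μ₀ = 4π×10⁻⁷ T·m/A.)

For a long straight wire B = μ₀I/(2πd), so I = 2πdB/μ₀.
I = 2π × 0.0176 × 6.10×10⁻⁶ / (4π×10⁻⁷) = 0.537 A.

I ≈ 0.54 A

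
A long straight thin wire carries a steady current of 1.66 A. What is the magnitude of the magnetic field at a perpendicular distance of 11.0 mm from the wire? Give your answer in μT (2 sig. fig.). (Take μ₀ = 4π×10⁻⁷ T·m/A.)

B ≈ 30 μT

For an infinitely long straight wire, B = μ₀I/(2πd).
B = (4π×10⁻⁷ × 1.66) / (2π × 0.011) = 3.02×10⁻⁵ T.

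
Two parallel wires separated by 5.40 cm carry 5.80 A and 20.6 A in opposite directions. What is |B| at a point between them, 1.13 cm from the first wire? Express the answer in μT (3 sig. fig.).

B ≈ 199 μT

Each long wire gives B = μ₀I/(2πd). Distances are d₁ = 0.0113 m and d₂ = 0.0427 m.
B₁ = 1.03×10⁻⁴ T, B₂ = 9.65×10⁻⁵ T.
Between antiparallel currents both contributions point the same way, so they add. B = B₁ + B₂ = 1.03×10⁻⁴ + 9.65×10⁻⁵ = 1.99×10⁻⁴ T.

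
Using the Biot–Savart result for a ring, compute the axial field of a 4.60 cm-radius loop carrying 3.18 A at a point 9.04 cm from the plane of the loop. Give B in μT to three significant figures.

On the axis of a circular loop, B = μ₀IR² / [2(R²+z²)^(3/2)].
R² + z² = (0.046)² + (0.0904)² = 0.01029 m², and (R²+z²)^(3/2) = 1.04×10⁻³ m³.
B = (4π×10⁻⁷ × 3.18 × 0.002116) / (2 × 1.04×10⁻³) = 4.05×10⁻⁶ T.

B ≈ 4.05 μT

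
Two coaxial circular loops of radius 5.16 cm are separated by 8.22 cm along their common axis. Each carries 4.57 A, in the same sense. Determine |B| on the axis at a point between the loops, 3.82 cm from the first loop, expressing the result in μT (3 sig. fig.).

B ≈ 53.4 μT

Each loop contributes B = μ₀IR²/[2(R²+z²)^(3/2)] on the axis, with z measured from that loop.
Loop 1 (z = 0.0382 m): B₁ = 2.89×10⁻⁵ T. Loop 2 (z = 0.044 m): B₂ = 2.45×10⁻⁵ T.
The fields add: B = B₁ + B₂ = 5.34×10⁻⁵ T.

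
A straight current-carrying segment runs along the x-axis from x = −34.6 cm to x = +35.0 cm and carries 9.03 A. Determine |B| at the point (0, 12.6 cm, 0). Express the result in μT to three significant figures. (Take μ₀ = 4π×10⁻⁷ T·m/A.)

For a finite straight segment, B = (μ₀I/4πd)(sinθ₁ + sinθ₂), where θ₁, θ₂ are the angles from the perpendicular to each end.
The perpendicular distance is d = 0.126 m; the end-offsets along the wire are a = 0.346 m and b = 0.35 m.
sinθ₁ = 0.346/√(0.346²+0.126²) = 0.9396; sinθ₂ = 0.35/√(0.35²+0.126²) = 0.9409.
B = (4π×10⁻⁷ × 9.03) / (4π × 0.126) × (0.9396 + 0.9409) = 1.35×10⁻⁵ T.

B ≈ 13.5 μT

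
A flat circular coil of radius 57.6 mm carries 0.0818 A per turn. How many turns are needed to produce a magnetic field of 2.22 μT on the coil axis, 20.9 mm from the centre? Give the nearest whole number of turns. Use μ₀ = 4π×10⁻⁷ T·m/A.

N = 3

For an N-turn coil, B = Nμ₀IR²/[2(R²+z²)^(3/2)]. A single turn gives B₁ = 7.41×10⁻⁷ T with R = 0.0576 m, z = 0.0209 m.
N = B/B₁ = 2.22×10⁻⁶ / 7.41×10⁻⁷ = 3.00.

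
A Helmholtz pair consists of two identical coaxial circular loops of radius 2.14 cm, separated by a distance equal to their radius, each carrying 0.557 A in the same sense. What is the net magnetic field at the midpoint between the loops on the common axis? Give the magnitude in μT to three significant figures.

B ≈ 23.4 μT

Each loop contributes B = μ₀IR²/[2(R²+z²)^(3/2)] on the axis, with z measured from that loop.
Loop 1 (z = 0.0107 m): B₁ = 1.17×10⁻⁵ T. Loop 2 (z = 0.0107 m): B₂ = 1.17×10⁻⁵ T.
The fields add: B = B₁ + B₂ = 2.34×10⁻⁵ T.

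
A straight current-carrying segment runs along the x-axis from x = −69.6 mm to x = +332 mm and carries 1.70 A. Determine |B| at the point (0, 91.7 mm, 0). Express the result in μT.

B ≈ 2.91 μT

For a finite straight segment, B = (μ₀I/4πd)(sinθ₁ + sinθ₂), where θ₁, θ₂ are the angles from the perpendicular to each end.
The perpendicular distance is d = 0.0917 m; the end-offsets along the wire are a = 0.0696 m and b = 0.332 m.
sinθ₁ = 0.0696/√(0.0696²+0.0917²) = 0.6046; sinθ₂ = 0.332/√(0.332²+0.0917²) = 0.9639.
B = (4π×10⁻⁷ × 1.70) / (4π × 0.0917) × (0.6046 + 0.9639) = 2.91×10⁻⁶ T.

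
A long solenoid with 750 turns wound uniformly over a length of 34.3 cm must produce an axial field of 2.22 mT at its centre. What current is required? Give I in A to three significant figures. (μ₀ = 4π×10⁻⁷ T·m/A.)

Inside a long solenoid B = μ₀nI with n = 2187 m⁻¹, so I = B/(μ₀n).
I = 2.22×10⁻³ / (4π×10⁻⁷ × 2187) = 0.808 A.

I ≈ 0.808 A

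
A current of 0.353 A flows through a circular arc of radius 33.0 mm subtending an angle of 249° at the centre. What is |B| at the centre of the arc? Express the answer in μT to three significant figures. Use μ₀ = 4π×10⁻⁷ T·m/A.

The Biot–Savart field of a circular arc at its centre is B = μ₀Iφ/(4πR), with φ = 4.346 rad.
B = (4π×10⁻⁷ × 0.353 × 4.346) / (4π × 0.033) = 4.65×10⁻⁶ T.

B ≈ 4.65 μT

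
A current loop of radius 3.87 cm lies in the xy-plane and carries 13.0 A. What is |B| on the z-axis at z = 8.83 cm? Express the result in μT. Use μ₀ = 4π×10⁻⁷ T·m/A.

B ≈ 13.7 μT

On the axis of a circular loop, B = μ₀IR² / [2(R²+z²)^(3/2)].
R² + z² = (0.0387)² + (0.0883)² = 0.009295 m², and (R²+z²)^(3/2) = 8.96×10⁻⁴ m³.
B = (4π×10⁻⁷ × 13.0 × 0.001498) / (2 × 8.96×10⁻⁴) = 1.37×10⁻⁵ T.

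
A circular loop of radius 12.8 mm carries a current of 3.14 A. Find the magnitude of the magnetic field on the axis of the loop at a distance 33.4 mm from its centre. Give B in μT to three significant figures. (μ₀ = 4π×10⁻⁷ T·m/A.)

On the axis of a circular loop, B = μ₀IR² / [2(R²+z²)^(3/2)].
R² + z² = (0.0128)² + (0.0334)² = 0.001279 m², and (R²+z²)^(3/2) = 4.58×10⁻⁵ m³.
B = (4π×10⁻⁷ × 3.14 × 0.0001638) / (2 × 4.58×10⁻⁵) = 7.06×10⁻⁶ T.

B ≈ 7.06 μT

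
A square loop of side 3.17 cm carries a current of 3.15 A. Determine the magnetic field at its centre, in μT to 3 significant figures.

B ≈ 112 μT

Each side is a finite straight segment at perpendicular distance d = a/(2 tan(π/4)) = 0.01585 m from the centre, with end-angles ±π/4.
One side contributes B₁ = (μ₀I/4πd)·2 sin(π/4) = 2.81×10⁻⁵ T.
All 4 sides add in the same direction: B = 4 × 2.81×10⁻⁵ = 1.12×10⁻⁴ T.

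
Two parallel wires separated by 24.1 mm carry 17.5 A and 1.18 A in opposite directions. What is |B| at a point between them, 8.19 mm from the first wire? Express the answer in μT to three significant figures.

B ≈ 442 μT

Each long wire gives B = μ₀I/(2πd). Distances are d₁ = 0.00819 m and d₂ = 0.01591 m.
B₁ = 4.27×10⁻⁴ T, B₂ = 1.48×10⁻⁵ T.
Between antiparallel currents both contributions point the same way, so they add. B = B₁ + B₂ = 4.27×10⁻⁴ + 1.48×10⁻⁵ = 4.42×10⁻⁴ T.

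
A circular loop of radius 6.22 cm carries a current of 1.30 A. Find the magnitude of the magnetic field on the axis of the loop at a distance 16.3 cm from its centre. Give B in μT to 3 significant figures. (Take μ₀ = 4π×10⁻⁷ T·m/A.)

On the axis of a circular loop, B = μ₀IR² / [2(R²+z²)^(3/2)].
R² + z² = (0.0622)² + (0.163)² = 0.03044 m², and (R²+z²)^(3/2) = 5.31×10⁻³ m³.
B = (4π×10⁻⁷ × 1.30 × 0.003869) / (2 × 5.31×10⁻³) = 5.95×10⁻⁷ T.

B ≈ 0.595 μT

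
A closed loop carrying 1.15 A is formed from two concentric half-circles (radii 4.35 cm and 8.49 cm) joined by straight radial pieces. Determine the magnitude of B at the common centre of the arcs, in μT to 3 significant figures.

The radial connectors point toward the centre, so dl × r̂ = 0 and they contribute nothing.
Each semicircle gives μ₀I/(4R): inner arc 8.31×10⁻⁶ T, outer arc 4.26×10⁻⁶ T.
The two arcs carry current in opposite angular senses, so their fields oppose: B = |8.31×10⁻⁶ − 4.26×10⁻⁶| = 4.05×10⁻⁶ T.

B ≈ 4.05 μT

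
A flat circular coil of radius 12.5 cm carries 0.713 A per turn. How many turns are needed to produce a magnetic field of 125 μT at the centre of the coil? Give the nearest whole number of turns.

N = 35

For an N-turn coil, B = Nμ₀I/(2R). A single turn gives B₁ = 3.58×10⁻⁶ T with R = 0.125 m.
N = B/B₁ = 1.25×10⁻⁴ / 3.58×10⁻⁶ = 34.88.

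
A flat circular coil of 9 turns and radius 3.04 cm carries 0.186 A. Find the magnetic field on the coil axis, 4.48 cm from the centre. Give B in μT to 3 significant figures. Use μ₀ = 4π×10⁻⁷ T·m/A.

B ≈ 6.13 μT

For an N-turn flat coil, B = Nμ₀IR²/[2(R²+z²)^(3/2)] with R = 0.0304 m, z = 0.0448 m.
B = 9 × 6.81×10⁻⁷ T = 6.13×10⁻⁶ T.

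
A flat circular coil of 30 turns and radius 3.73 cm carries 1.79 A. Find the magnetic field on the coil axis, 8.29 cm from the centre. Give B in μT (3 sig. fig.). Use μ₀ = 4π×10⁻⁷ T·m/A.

B ≈ 62.5 μT

For an N-turn flat coil, B = Nμ₀IR²/[2(R²+z²)^(3/2)] with R = 0.0373 m, z = 0.0829 m.
B = 30 × 2.08×10⁻⁶ T = 6.25×10⁻⁵ T.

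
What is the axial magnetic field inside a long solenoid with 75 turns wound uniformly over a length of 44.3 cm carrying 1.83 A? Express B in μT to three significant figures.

Inside a long solenoid, B = μ₀nI with n = 169.3 turns/m.
B = 4π×10⁻⁷ × 169.3 × 1.83 = 3.89×10⁻⁴ T.

B ≈ 389 μT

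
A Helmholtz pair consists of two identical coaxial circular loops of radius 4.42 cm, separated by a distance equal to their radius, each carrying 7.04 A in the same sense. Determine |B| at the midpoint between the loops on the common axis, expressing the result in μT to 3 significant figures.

B ≈ 143 μT

Each loop contributes B = μ₀IR²/[2(R²+z²)^(3/2)] on the axis, with z measured from that loop.
Loop 1 (z = 0.0221 m): B₁ = 7.16×10⁻⁵ T. Loop 2 (z = 0.0221 m): B₂ = 7.16×10⁻⁵ T.
The fields add: B = B₁ + B₂ = 1.43×10⁻⁴ T.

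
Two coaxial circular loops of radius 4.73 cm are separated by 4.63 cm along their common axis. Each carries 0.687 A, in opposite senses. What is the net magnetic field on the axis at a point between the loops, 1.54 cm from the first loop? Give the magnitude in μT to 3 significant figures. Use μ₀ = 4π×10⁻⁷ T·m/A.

B ≈ 2.49 μT

Each loop contributes B = μ₀IR²/[2(R²+z²)^(3/2)] on the axis, with z measured from that loop.
Loop 1 (z = 0.0154 m): B₁ = 7.85×10⁻⁶ T. Loop 2 (z = 0.0309 m): B₂ = 5.35×10⁻⁶ T.
The fields oppose: B = |B₁ − B₂| = 2.49×10⁻⁶ T.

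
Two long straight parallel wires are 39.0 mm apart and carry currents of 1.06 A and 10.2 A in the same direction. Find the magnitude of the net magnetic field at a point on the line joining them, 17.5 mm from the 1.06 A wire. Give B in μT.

B ≈ 82.8 μT

Each long wire gives B = μ₀I/(2πd). Distances are d₁ = 0.0175 m and d₂ = 0.0215 m.
B₁ = 1.21×10⁻⁵ T, B₂ = 9.49×10⁻⁵ T.
Between parallel currents the two contributions point in opposite directions, so they subtract. B = |B₁ − B₂| = |1.21×10⁻⁵ − 9.49×10⁻⁵| = 8.28×10⁻⁵ T.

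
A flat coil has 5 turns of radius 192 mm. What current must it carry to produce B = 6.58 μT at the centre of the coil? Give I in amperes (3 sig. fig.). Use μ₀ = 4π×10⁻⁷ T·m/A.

I ≈ 0.402 A

For an N-turn coil, B = Nμ₀I/(2R) with R = 0.192 m, so I = 2RB/(Nμ₀) = 2 × 0.192 × 6.58×10⁻⁶ / (5 × 4π×10⁻⁷) = 0.402 A.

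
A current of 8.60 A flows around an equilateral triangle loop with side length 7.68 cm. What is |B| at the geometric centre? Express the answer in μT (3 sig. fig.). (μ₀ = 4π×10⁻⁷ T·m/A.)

Each side is a finite straight segment at perpendicular distance d = a/(2 tan(π/3)) = 0.02217 m from the centre, with end-angles ±π/3.
One side contributes B₁ = (μ₀I/4πd)·2 sin(π/3) = 6.72×10⁻⁵ T.
All 3 sides add in the same direction: B = 3 × 6.72×10⁻⁵ = 2.02×10⁻⁴ T.

B ≈ 202 μT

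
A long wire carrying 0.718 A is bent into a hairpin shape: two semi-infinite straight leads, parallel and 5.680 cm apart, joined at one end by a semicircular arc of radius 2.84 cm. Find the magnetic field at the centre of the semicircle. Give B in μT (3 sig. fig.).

B ≈ 13.0 μT

The semicircular arc contributes B_arc = μ₀I·π/(4πR) = μ₀I/(4R) = 7.94×10⁻⁶ T.
Each semi-infinite lead is at perpendicular distance R = 0.0284 m from the centre, with the perpendicular foot at its near end, so it contributes μ₀I/(4πR); both point the same way, together 5.06×10⁻⁶ T.
Arc and leads all point the same direction: B = 7.94×10⁻⁶ + 5.06×10⁻⁶ = 1.30×10⁻⁵ T.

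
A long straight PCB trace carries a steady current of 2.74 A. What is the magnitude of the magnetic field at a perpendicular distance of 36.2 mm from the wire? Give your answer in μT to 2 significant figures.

For an infinitely long straight wire, B = μ₀I/(2πd).
B = (4π×10⁻⁷ × 2.74) / (2π × 0.0362) = 1.51×10⁻⁵ T.

B ≈ 15 μT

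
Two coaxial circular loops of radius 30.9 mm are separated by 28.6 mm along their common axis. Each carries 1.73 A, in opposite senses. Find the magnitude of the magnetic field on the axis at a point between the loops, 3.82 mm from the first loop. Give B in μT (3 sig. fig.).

Each loop contributes B = μ₀IR²/[2(R²+z²)^(3/2)] on the axis, with z measured from that loop.
Loop 1 (z = 0.00382 m): B₁ = 3.44×10⁻⁵ T. Loop 2 (z = 0.02478 m): B₂ = 1.67×10⁻⁵ T.
The fields oppose: B = |B₁ − B₂| = 1.77×10⁻⁵ T.

B ≈ 17.7 μT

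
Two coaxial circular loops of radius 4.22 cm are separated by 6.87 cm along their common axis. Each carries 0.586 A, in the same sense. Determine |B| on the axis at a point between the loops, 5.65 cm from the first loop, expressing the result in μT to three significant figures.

B ≈ 9.60 μT

Each loop contributes B = μ₀IR²/[2(R²+z²)^(3/2)] on the axis, with z measured from that loop.
Loop 1 (z = 0.0565 m): B₁ = 1.87×10⁻⁶ T. Loop 2 (z = 0.0122 m): B₂ = 7.74×10⁻⁶ T.
The fields add: B = B₁ + B₂ = 9.60×10⁻⁶ T.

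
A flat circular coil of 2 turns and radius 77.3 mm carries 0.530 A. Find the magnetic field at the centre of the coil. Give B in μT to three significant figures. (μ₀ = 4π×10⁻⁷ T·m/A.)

For an N-turn flat coil, B = Nμ₀I/(2R) with R = 0.0773 m.
B = 2 × 4.31×10⁻⁶ T = 8.62×10⁻⁶ T.

B ≈ 8.62 μT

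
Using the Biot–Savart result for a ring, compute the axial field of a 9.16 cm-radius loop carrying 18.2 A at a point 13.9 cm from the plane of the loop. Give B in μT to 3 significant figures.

On the axis of a circular loop, B = μ₀IR² / [2(R²+z²)^(3/2)].
R² + z² = (0.0916)² + (0.139)² = 0.02771 m², and (R²+z²)^(3/2) = 4.61×10⁻³ m³.
B = (4π×10⁻⁷ × 18.2 × 0.008391) / (2 × 4.61×10⁻³) = 2.08×10⁻⁵ T.

B ≈ 20.8 μT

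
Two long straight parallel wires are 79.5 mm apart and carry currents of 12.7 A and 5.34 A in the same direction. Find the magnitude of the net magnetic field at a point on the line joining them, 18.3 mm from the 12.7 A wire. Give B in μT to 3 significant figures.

Each long wire gives B = μ₀I/(2πd). Distances are d₁ = 0.0183 m and d₂ = 0.0612 m.
B₁ = 1.39×10⁻⁴ T, B₂ = 1.75×10⁻⁵ T.
Between parallel currents the two contributions point in opposite directions, so they subtract. B = |B₁ − B₂| = |1.39×10⁻⁴ − 1.75×10⁻⁵| = 1.21×10⁻⁴ T.

B ≈ 121 μT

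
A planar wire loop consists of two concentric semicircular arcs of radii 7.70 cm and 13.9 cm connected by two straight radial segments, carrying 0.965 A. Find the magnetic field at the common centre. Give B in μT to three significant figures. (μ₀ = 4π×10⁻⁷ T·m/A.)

B ≈ 1.76 μT

The radial connectors point toward the centre, so dl × r̂ = 0 and they contribute nothing.
Each semicircle gives μ₀I/(4R): inner arc 3.94×10⁻⁶ T, outer arc 2.18×10⁻⁶ T.
The two arcs carry current in opposite angular senses, so their fields oppose: B = |3.94×10⁻⁶ − 2.18×10⁻⁶| = 1.76×10⁻⁶ T.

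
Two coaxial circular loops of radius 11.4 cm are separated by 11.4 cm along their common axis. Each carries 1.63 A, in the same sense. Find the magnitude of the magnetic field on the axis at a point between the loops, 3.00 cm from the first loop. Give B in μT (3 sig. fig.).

B ≈ 12.8 μT

Each loop contributes B = μ₀IR²/[2(R²+z²)^(3/2)] on the axis, with z measured from that loop.
Loop 1 (z = 0.03 m): B₁ = 8.13×10⁻⁶ T. Loop 2 (z = 0.084 m): B₂ = 4.69×10⁻⁶ T.
The fields add: B = B₁ + B₂ = 1.28×10⁻⁵ T.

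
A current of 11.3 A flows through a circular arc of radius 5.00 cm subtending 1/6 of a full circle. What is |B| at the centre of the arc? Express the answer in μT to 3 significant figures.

The Biot–Savart field of a circular arc at its centre is B = μ₀Iφ/(4πR), with φ = 1.047 rad.
B = (4π×10⁻⁷ × 11.3 × 1.047) / (4π × 0.05) = 2.37×10⁻⁵ T.

B ≈ 23.7 μT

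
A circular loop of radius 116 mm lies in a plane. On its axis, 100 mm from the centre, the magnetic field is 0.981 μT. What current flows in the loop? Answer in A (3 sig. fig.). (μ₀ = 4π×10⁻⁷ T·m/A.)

On the axis of a loop, B = μ₀IR²/[2(R²+z²)^(3/2)], so I = 2B(R²+z²)^(3/2)/(μ₀R²).
R² + z² = 0.01346 + 0.01 = 0.02346 m²; raised to 3/2 gives 3.59×10⁻³ m³.
I = 2 × 9.81×10⁻⁷ × 3.59×10⁻³ / (1.26×10⁻⁶ × 0.01346) = 0.417 A.

I ≈ 0.417 A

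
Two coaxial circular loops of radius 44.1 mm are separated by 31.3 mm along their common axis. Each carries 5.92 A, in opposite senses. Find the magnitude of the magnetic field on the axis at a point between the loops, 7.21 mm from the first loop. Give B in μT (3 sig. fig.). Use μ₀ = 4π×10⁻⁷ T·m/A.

Each loop contributes B = μ₀IR²/[2(R²+z²)^(3/2)] on the axis, with z measured from that loop.
Loop 1 (z = 0.00721 m): B₁ = 8.11×10⁻⁵ T. Loop 2 (z = 0.02409 m): B₂ = 5.70×10⁻⁵ T.
The fields oppose: B = |B₁ − B₂| = 2.41×10⁻⁵ T.

B ≈ 24.1 μT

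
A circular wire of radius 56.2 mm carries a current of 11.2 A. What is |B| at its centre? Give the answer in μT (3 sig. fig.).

B ≈ 125 μT

At the centre of a circular loop the Biot–Savart law gives B = μ₀I/(2R).
B = (4π×10⁻⁷ × 11.2) / (2 × 0.0562) = 1.25×10⁻⁴ T.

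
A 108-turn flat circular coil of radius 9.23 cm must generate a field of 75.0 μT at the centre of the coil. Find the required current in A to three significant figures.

For an N-turn coil, B = Nμ₀I/(2R) with R = 0.0923 m, so I = 2RB/(Nμ₀) = 2 × 0.0923 × 7.50×10⁻⁵ / (108 × 4π×10⁻⁷) = 0.102 A.

I ≈ 0.102 A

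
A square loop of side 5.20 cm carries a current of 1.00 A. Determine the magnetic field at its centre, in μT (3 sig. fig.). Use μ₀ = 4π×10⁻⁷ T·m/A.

B ≈ 21.8 μT

Each side is a finite straight segment at perpendicular distance d = a/(2 tan(π/4)) = 0.026 m from the centre, with end-angles ±π/4.
One side contributes B₁ = (μ₀I/4πd)·2 sin(π/4) = 5.44×10⁻⁶ T.
All 4 sides add in the same direction: B = 4 × 5.44×10⁻⁶ = 2.18×10⁻⁵ T.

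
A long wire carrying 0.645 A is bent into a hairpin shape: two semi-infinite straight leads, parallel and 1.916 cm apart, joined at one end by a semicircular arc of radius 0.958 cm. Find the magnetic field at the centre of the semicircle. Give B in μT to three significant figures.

B ≈ 34.6 μT

The semicircular arc contributes B_arc = μ₀I·π/(4πR) = μ₀I/(4R) = 2.12×10⁻⁵ T.
Each semi-infinite lead is at perpendicular distance R = 0.00958 m from the centre, with the perpendicular foot at its near end, so it contributes μ₀I/(4πR); both point the same way, together 1.35×10⁻⁵ T.
Arc and leads all point the same direction: B = 2.12×10⁻⁵ + 1.35×10⁻⁵ = 3.46×10⁻⁵ T.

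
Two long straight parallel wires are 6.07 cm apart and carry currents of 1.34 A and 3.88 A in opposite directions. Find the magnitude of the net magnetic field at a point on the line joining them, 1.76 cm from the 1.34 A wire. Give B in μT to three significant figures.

Each long wire gives B = μ₀I/(2πd). Distances are d₁ = 0.0176 m and d₂ = 0.0431 m.
B₁ = 1.52×10⁻⁵ T, B₂ = 1.80×10⁻⁵ T.
Between antiparallel currents both contributions point the same way, so they add. B = B₁ + B₂ = 1.52×10⁻⁵ + 1.80×10⁻⁵ = 3.32×10⁻⁵ T.

B ≈ 33.2 μT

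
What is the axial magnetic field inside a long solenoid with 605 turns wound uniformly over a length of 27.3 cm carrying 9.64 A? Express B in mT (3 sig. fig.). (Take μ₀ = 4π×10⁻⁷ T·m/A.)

B ≈ 26.8 mT

Inside a long solenoid, B = μ₀nI with n = 2216 turns/m.
B = 4π×10⁻⁷ × 2216 × 9.64 = 2.68×10⁻² T.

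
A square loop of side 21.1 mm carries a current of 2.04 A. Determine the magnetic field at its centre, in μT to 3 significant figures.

Each side is a finite straight segment at perpendicular distance d = a/(2 tan(π/4)) = 0.01055 m from the centre, with end-angles ±π/4.
One side contributes B₁ = (μ₀I/4πd)·2 sin(π/4) = 2.73×10⁻⁵ T.
All 4 sides add in the same direction: B = 4 × 2.73×10⁻⁵ = 1.09×10⁻⁴ T.

B ≈ 109 μT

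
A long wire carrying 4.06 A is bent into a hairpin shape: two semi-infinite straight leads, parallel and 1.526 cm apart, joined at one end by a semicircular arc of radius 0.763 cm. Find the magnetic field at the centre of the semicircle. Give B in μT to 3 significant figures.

The semicircular arc contributes B_arc = μ₀I·π/(4πR) = μ₀I/(4R) = 1.67×10⁻⁴ T.
Each semi-infinite lead is at perpendicular distance R = 0.00763 m from the centre, with the perpendicular foot at its near end, so it contributes μ₀I/(4πR); both point the same way, together 1.06×10⁻⁴ T.
Arc and leads all point the same direction: B = 1.67×10⁻⁴ + 1.06×10⁻⁴ = 2.74×10⁻⁴ T.

B ≈ 274 μT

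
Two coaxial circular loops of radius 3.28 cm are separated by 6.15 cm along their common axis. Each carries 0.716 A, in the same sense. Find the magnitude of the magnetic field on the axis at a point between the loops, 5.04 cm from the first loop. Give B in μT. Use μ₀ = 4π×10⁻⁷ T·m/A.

B ≈ 13.9 μT

Each loop contributes B = μ₀IR²/[2(R²+z²)^(3/2)] on the axis, with z measured from that loop.
Loop 1 (z = 0.0504 m): B₁ = 2.23×10⁻⁶ T. Loop 2 (z = 0.0111 m): B₂ = 1.17×10⁻⁵ T.
The fields add: B = B₁ + B₂ = 1.39×10⁻⁵ T.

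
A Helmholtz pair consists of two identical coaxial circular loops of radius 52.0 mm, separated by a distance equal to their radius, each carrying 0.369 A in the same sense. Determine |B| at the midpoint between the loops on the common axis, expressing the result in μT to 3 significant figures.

Each loop contributes B = μ₀IR²/[2(R²+z²)^(3/2)] on the axis, with z measured from that loop.
Loop 1 (z = 0.026 m): B₁ = 3.19×10⁻⁶ T. Loop 2 (z = 0.026 m): B₂ = 3.19×10⁻⁶ T.
The fields add: B = B₁ + B₂ = 6.38×10⁻⁶ T.

B ≈ 6.38 μT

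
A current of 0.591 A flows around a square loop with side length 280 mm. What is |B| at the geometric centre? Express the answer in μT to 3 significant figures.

B ≈ 2.39 μT

Each side is a finite straight segment at perpendicular distance d = a/(2 tan(π/4)) = 0.14 m from the centre, with end-angles ±π/4.
One side contributes B₁ = (μ₀I/4πd)·2 sin(π/4) = 5.97×10⁻⁷ T.
All 4 sides add in the same direction: B = 4 × 5.97×10⁻⁷ = 2.39×10⁻⁶ T.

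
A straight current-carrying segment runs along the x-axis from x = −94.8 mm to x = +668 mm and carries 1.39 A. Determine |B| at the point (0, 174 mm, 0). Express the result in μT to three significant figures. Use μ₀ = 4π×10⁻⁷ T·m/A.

B ≈ 1.16 μT

For a finite straight segment, B = (μ₀I/4πd)(sinθ₁ + sinθ₂), where θ₁, θ₂ are the angles from the perpendicular to each end.
The perpendicular distance is d = 0.174 m; the end-offsets along the wire are a = 0.0948 m and b = 0.668 m.
sinθ₁ = 0.0948/√(0.0948²+0.174²) = 0.4784; sinθ₂ = 0.668/√(0.668²+0.174²) = 0.9677.
B = (4π×10⁻⁷ × 1.39) / (4π × 0.174) × (0.4784 + 0.9677) = 1.16×10⁻⁶ T.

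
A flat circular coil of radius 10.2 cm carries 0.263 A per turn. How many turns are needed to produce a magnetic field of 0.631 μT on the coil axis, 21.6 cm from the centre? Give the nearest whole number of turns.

For an N-turn coil, B = Nμ₀IR²/[2(R²+z²)^(3/2)]. A single turn gives B₁ = 1.26×10⁻⁷ T with R = 0.102 m, z = 0.216 m.
N = B/B₁ = 6.31×10⁻⁷ / 1.26×10⁻⁷ = 5.00.

N = 5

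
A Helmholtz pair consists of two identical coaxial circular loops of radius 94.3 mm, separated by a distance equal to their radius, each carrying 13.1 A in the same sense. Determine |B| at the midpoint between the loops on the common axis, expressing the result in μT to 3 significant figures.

B ≈ 125 μT

Each loop contributes B = μ₀IR²/[2(R²+z²)^(3/2)] on the axis, with z measured from that loop.
Loop 1 (z = 0.04715 m): B₁ = 6.25×10⁻⁵ T. Loop 2 (z = 0.04715 m): B₂ = 6.25×10⁻⁵ T.
The fields add: B = B₁ + B₂ = 1.25×10⁻⁴ T.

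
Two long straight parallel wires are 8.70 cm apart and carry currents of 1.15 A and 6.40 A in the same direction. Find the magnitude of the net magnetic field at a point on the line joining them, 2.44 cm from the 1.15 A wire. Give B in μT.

B ≈ 11.0 μT

Each long wire gives B = μ₀I/(2πd). Distances are d₁ = 0.0244 m and d₂ = 0.0626 m.
B₁ = 9.43×10⁻⁶ T, B₂ = 2.04×10⁻⁵ T.
Between parallel currents the two contributions point in opposite directions, so they subtract. B = |B₁ − B₂| = |9.43×10⁻⁶ − 2.04×10⁻⁵| = 1.10×10⁻⁵ T.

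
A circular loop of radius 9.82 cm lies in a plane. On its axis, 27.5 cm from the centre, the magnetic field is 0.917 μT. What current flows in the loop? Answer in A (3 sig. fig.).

I ≈ 3.77 A

On the axis of a loop, B = μ₀IR²/[2(R²+z²)^(3/2)], so I = 2B(R²+z²)^(3/2)/(μ₀R²).
R² + z² = 0.009643 + 0.07563 = 0.08527 m²; raised to 3/2 gives 2.49×10⁻² m³.
I = 2 × 9.17×10⁻⁷ × 2.49×10⁻² / (1.26×10⁻⁶ × 0.009643) = 3.77 A.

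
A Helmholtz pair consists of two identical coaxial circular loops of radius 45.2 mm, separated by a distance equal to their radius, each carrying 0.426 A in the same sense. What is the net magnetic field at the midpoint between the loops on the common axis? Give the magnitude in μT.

Each loop contributes B = μ₀IR²/[2(R²+z²)^(3/2)] on the axis, with z measured from that loop.
Loop 1 (z = 0.0226 m): B₁ = 4.24×10⁻⁶ T. Loop 2 (z = 0.0226 m): B₂ = 4.24×10⁻⁶ T.
The fields add: B = B₁ + B₂ = 8.47×10⁻⁶ T.

B ≈ 8.47 μT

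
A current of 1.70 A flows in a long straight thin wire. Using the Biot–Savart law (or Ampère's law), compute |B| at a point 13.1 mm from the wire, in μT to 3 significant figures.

For an infinitely long straight wire, B = μ₀I/(2πd).
B = (4π×10⁻⁷ × 1.70) / (2π × 0.0131) = 2.60×10⁻⁵ T.

B ≈ 26.0 μT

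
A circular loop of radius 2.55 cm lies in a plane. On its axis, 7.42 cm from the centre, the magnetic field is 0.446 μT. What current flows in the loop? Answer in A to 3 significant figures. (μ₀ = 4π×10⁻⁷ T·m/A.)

On the axis of a loop, B = μ₀IR²/[2(R²+z²)^(3/2)], so I = 2B(R²+z²)^(3/2)/(μ₀R²).
R² + z² = 0.0006502 + 0.005506 = 0.006156 m²; raised to 3/2 gives 4.83×10⁻⁴ m³.
I = 2 × 4.46×10⁻⁷ × 4.83×10⁻⁴ / (1.26×10⁻⁶ × 0.0006502) = 0.527 A.

I ≈ 0.527 A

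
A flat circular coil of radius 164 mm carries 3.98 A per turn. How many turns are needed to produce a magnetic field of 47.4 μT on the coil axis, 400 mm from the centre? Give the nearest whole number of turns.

For an N-turn coil, B = Nμ₀IR²/[2(R²+z²)^(3/2)]. A single turn gives B₁ = 8.32×10⁻⁷ T with R = 0.164 m, z = 0.4 m.
N = B/B₁ = 4.74×10⁻⁵ / 8.32×10⁻⁷ = 56.94.

N = 57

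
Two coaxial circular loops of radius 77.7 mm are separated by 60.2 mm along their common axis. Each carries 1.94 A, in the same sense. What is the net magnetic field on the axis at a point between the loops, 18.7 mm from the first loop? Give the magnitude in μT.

Each loop contributes B = μ₀IR²/[2(R²+z²)^(3/2)] on the axis, with z measured from that loop.
Loop 1 (z = 0.0187 m): B₁ = 1.44×10⁻⁵ T. Loop 2 (z = 0.0415 m): B₂ = 1.08×10⁻⁵ T.
The fields add: B = B₁ + B₂ = 2.52×10⁻⁵ T.

B ≈ 25.2 μT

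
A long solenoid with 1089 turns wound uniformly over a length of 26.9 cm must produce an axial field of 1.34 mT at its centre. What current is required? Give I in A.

Inside a long solenoid B = μ₀nI with n = 4048 m⁻¹, so I = B/(μ₀n).
I = 1.34×10⁻³ / (4π×10⁻⁷ × 4048) = 0.263 A.

I ≈ 0.263 A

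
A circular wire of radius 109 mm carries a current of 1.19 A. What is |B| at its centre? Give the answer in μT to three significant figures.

B ≈ 6.86 μT

At the centre of a circular loop the Biot–Savart law gives B = μ₀I/(2R).
B = (4π×10⁻⁷ × 1.19) / (2 × 0.109) = 6.86×10⁻⁶ T.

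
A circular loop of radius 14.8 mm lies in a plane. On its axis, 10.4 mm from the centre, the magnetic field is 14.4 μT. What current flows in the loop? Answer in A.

I ≈ 0.619 A

On the axis of a loop, B = μ₀IR²/[2(R²+z²)^(3/2)], so I = 2B(R²+z²)^(3/2)/(μ₀R²).
R² + z² = 0.000219 + 0.0001082 = 0.0003272 m²; raised to 3/2 gives 5.92×10⁻⁶ m³.
I = 2 × 1.44×10⁻⁵ × 5.92×10⁻⁶ / (1.26×10⁻⁶ × 0.000219) = 0.619 A.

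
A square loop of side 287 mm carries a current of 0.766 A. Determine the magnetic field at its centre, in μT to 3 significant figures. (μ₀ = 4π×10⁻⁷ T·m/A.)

B ≈ 3.02 μT

Each side is a finite straight segment at perpendicular distance d = a/(2 tan(π/4)) = 0.1435 m from the centre, with end-angles ±π/4.
One side contributes B₁ = (μ₀I/4πd)·2 sin(π/4) = 7.55×10⁻⁷ T.
All 4 sides add in the same direction: B = 4 × 7.55×10⁻⁷ = 3.02×10⁻⁶ T.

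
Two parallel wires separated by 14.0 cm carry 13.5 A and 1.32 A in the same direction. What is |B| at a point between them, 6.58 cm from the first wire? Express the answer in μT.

Each long wire gives B = μ₀I/(2πd). Distances are d₁ = 0.0658 m and d₂ = 0.0742 m.
B₁ = 4.10×10⁻⁵ T, B₂ = 3.56×10⁻⁶ T.
Between parallel currents the two contributions point in opposite directions, so they subtract. B = |B₁ − B₂| = |4.10×10⁻⁵ − 3.56×10⁻⁶| = 3.75×10⁻⁵ T.

B ≈ 37.5 μT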